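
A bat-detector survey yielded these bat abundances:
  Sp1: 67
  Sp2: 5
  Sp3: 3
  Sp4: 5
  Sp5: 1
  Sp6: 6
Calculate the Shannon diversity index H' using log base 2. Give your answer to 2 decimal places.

1.27

Total N = 67+5+3+5+1+6 = 87, so the proportions are 0.7701, 0.0575, 0.0345, 0.0575, 0.0115, 0.069 (working shown to 4 dp, full precision carried).
Each pᵢ log₂ pᵢ term: 0.7701×(-0.3769)=-0.2902, 0.0575×(-4.1210)=-0.2368, 0.0345×(-4.8580)=-0.1675, 0.0575×(-4.1210)=-0.2368, 0.0115×(-6.4429)=-0.0741, 0.069×(-3.8580)=-0.2661.
Sum = -1.2715, so H' = 1.27.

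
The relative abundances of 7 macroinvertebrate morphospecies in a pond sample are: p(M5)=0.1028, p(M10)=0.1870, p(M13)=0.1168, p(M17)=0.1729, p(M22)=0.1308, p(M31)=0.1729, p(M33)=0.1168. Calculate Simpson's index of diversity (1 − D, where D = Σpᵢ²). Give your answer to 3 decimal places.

0.850

D = 0.1028² + 0.187² + 0.1168² + 0.1729² + 0.1308² + 0.1729² + 0.1168² = 0.01057 + 0.03497 + 0.01364 + 0.02989 + 0.01711 + 0.02989 + 0.01364 = 0.14972 (working shown to 5 dp, full precision carried).
So 1 − D = 0.85028, i.e. 0.850 to 3 decimal places.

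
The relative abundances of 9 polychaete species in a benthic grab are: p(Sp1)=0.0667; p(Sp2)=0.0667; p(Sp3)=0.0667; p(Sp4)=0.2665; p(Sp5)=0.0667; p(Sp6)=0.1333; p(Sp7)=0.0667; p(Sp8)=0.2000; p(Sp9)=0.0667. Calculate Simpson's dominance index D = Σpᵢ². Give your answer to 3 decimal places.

0.155

D = 0.0667² + 0.0667² + 0.0667² + 0.2665² + 0.0667² + 0.1333² + 0.0667² + 0.2² + 0.0667² = 0.00445 + 0.00445 + 0.00445 + 0.07102 + 0.00445 + 0.01777 + 0.00445 + 0.04000 + 0.00445 = 0.15548 (working shown to 5 dp, full precision carried).
To 3 decimal places, D = 0.155.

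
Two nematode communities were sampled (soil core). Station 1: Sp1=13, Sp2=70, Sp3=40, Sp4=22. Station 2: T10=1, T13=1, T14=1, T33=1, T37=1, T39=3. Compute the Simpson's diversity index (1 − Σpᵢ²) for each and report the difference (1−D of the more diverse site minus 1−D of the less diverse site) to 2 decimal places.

0.12

Station 1: N=145, proportions 0.08966, 0.48276, 0.27586, 0.15172, giving 1−D = 0.65979 (working shown to 5 dp, full precision carried).
Station 2: N=8, proportions 0.125, 0.125, 0.125, 0.125, 0.125, 0.375, giving 1−D = 0.78125.
Difference = |0.65979 − 0.78125| = 0.12146, i.e. 0.12 to 2 decimal places.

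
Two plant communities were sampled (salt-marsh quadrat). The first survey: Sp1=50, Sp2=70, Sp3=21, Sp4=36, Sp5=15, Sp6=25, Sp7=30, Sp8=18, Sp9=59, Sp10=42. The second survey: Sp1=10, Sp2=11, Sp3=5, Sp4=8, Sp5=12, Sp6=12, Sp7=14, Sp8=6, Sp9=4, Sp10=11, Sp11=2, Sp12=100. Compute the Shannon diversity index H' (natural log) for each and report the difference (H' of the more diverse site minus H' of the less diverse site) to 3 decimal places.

0.380

The first survey: N=366, proportions 0.13661, 0.19126, 0.05738, 0.09836, 0.04098, 0.06831, 0.08197, 0.04918, 0.1612, 0.11475, giving H' = 2.19048 (working shown to 5 dp, full precision carried).
The second survey: N=195, proportions 0.05128, 0.05641, 0.02564, 0.04103, 0.06154, 0.06154, 0.07179, 0.03077, 0.02051, 0.05641, 0.01026, 0.51282, giving H' = 1.81020.
Difference = |2.19048 − 1.81020| = 0.38028, i.e. 0.380 to 3 decimal places.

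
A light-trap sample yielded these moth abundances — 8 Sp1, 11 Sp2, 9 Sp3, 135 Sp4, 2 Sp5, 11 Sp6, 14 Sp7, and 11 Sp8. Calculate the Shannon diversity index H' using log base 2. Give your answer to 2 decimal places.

1.79

Total N = 8+11+9+135+2+11+14+11 = 201, so the proportions are 0.0398, 0.0547, 0.0448, 0.6716, 0.01, 0.0547, 0.0697, 0.0547 (working shown to 4 dp, full precision carried).
Each pᵢ log₂ pᵢ term: 0.0398×(-4.6511)=-0.1851, 0.0547×(-4.1916)=-0.2294, 0.0448×(-4.4811)=-0.2006, 0.6716×(-0.5742)=-0.3857, 0.01×(-6.6511)=-0.0662, 0.0547×(-4.1916)=-0.2294, 0.0697×(-3.8437)=-0.2677, 0.0547×(-4.1916)=-0.2294.
Sum = -1.7935, so H' = 1.79.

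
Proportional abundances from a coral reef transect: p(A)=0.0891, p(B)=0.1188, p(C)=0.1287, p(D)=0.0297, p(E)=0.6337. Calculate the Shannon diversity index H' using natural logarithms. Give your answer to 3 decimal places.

Each pᵢ ln pᵢ term (working shown to 5 dp, full precision carried): 0.0891×(-2.41800)=-0.21544, 0.1188×(-2.13031)=-0.25308, 0.1287×(-2.05027)=-0.26387, 0.0297×(-3.51661)=-0.10444, 0.6337×(-0.45618)=-0.28908.
Sum = -1.12592, so H' = 1.126.

1.126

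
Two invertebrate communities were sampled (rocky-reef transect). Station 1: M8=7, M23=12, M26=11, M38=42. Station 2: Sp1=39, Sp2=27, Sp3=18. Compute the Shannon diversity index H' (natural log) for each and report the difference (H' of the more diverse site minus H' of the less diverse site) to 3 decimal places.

Station 1: N=72, proportions 0.09722, 0.16667, 0.15278, 0.58333, giving H' = 1.12668 (working shown to 5 dp, full precision carried).
Station 2: N=84, proportions 0.46429, 0.32143, 0.21429, giving H' = 1.05114.
Difference = |1.12668 − 1.05114| = 0.07554, i.e. 0.076 to 3 decimal places.

0.076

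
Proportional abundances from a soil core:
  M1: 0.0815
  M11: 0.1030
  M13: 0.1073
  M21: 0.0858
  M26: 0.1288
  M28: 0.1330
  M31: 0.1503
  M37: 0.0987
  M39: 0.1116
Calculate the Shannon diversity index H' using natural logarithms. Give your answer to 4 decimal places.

2.1791

Each pᵢ ln pᵢ term (working shown to 6 dp, full precision carried): 0.0815×(-2.507152)=-0.204333, 0.103×(-2.273026)=-0.234122, 0.1073×(-2.232127)=-0.239507, 0.0858×(-2.455736)=-0.210702, 0.1288×(-2.049494)=-0.263975, 0.133×(-2.017406)=-0.268315, 0.1503×(-1.895122)=-0.284837, 0.0987×(-2.315670)=-0.228557, 0.1116×(-2.192834)=-0.244720.
Sum = -2.179068, so H' = 2.1791.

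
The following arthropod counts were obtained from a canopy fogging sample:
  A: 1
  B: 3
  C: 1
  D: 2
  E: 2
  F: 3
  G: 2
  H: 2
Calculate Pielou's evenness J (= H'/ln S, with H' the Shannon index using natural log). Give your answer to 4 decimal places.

0.9685

Total N = 1+3+1+2+2+3+2+2 = 16, so the proportions are 0.0625, 0.1875, 0.0625, 0.125, 0.125, 0.1875, 0.125, 0.125 (working shown to 6 dp, full precision carried).
H' = −Σ pᵢ ln pᵢ = −((-0.173287) + (-0.313871) + (-0.173287) + (-0.259930) + (-0.259930) + (-0.313871) + (-0.259930) + (-0.259930)) = 2.014036.
With S = 8 species, ln S = 2.079442, so J = 2.014036/2.079442 = 0.968546, i.e. 0.9685 to 4 decimal places.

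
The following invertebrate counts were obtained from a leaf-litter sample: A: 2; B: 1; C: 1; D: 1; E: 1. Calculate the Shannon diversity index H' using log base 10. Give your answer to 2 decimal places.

Total N = 2+1+1+1+1 = 6, so the proportions are 0.3333, 0.1667, 0.1667, 0.1667, 0.1667 (working shown to 4 dp, full precision carried).
Each pᵢ log₁₀ pᵢ term: 0.3333×(-0.4771)=-0.1590, 0.1667×(-0.7782)=-0.1297, 0.1667×(-0.7782)=-0.1297, 0.1667×(-0.7782)=-0.1297, 0.1667×(-0.7782)=-0.1297.
Sum = -0.6778, so H' = 0.68.

0.68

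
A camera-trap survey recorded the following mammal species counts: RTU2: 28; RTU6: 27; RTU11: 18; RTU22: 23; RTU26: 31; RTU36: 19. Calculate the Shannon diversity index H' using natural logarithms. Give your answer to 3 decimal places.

1.772

Total N = 28+27+18+23+31+19 = 146, so the proportions are 0.19178, 0.18493, 0.12329, 0.15753, 0.21233, 0.13014 (working shown to 5 dp, full precision carried).
Each pᵢ ln pᵢ term: 0.19178×(-1.65140)=-0.31671, 0.18493×(-1.68777)=-0.31212, 0.12329×(-2.09323)=-0.25807, 0.15753×(-1.84811)=-0.29114, 0.21233×(-1.54962)=-0.32903, 0.13014×(-2.03917)=-0.26537.
Sum = -1.77244, so H' = 1.772.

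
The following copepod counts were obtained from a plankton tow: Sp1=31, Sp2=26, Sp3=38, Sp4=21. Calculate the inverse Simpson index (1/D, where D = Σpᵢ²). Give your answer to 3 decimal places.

Total N = 31+26+38+21 = 116, so the proportions are 0.2672414, 0.2241379, 0.3275862, 0.1810345 (working shown to 7 dp, full precision carried).
D = 0.2672414² + 0.2241379² + 0.3275862² + 0.1810345² = 0.0714180 + 0.0502378 + 0.1073127 + 0.0327735 = 0.2617420.
So 1/D = 3.82056, i.e. 3.821 to 3 decimal places.

3.821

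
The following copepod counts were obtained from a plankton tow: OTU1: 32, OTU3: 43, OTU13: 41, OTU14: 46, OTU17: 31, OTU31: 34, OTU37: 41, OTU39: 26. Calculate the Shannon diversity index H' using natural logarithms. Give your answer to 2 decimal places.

Total N = 32+43+41+46+31+34+41+26 = 294, so the proportions are 0.1088, 0.1463, 0.1395, 0.1565, 0.1054, 0.1156, 0.1395, 0.0884 (working shown to 4 dp, full precision carried).
Each pᵢ ln pᵢ term: 0.1088×(-2.2178)=-0.2414, 0.1463×(-1.9224)=-0.2812, 0.1395×(-1.9700)=-0.2747, 0.1565×(-1.8549)=-0.2902, 0.1054×(-2.2496)=-0.2372, 0.1156×(-2.1572)=-0.2495, 0.1395×(-1.9700)=-0.2747, 0.0884×(-2.4255)=-0.2145.
Sum = -2.0634, so H' = 2.06.

2.06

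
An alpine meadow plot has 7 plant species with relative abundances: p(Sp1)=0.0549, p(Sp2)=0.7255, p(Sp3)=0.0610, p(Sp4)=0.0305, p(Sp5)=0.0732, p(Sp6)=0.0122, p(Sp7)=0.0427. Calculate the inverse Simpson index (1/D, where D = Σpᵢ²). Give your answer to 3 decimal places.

D = 0.0549² + 0.7255² + 0.061² + 0.0305² + 0.0732² + 0.0122² + 0.0427² = 0.003014 + 0.526350 + 0.003721 + 0.000930 + 0.005358 + 0.000149 + 0.001823 = 0.541346 (working shown to 6 dp, full precision carried).
So 1/D = 1.84725, i.e. 1.847 to 3 decimal places.

1.847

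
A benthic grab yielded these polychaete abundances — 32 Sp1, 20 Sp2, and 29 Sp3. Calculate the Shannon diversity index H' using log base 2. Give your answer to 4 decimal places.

1.5581

Total N = 32+20+29 = 81, so the proportions are 0.395062, 0.246914, 0.358025 (working shown to 6 dp, full precision carried).
Each pᵢ log₂ pᵢ term: 0.395062×(-1.339850)=-0.529323, 0.246914×(-2.017922)=-0.498252, 0.358025×(-1.481869)=-0.530546.
Sum = -1.558121, so H' = 1.5581.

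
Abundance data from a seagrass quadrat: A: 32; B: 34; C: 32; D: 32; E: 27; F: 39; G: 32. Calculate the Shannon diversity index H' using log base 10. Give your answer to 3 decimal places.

Total N = 32+34+32+32+27+39+32 = 228, so the proportions are 0.14035, 0.14912, 0.14035, 0.14035, 0.11842, 0.17105, 0.14035 (working shown to 5 dp, full precision carried).
Each pᵢ log₁₀ pᵢ term: 0.14035×(-0.85278)=-0.11969, 0.14912×(-0.82646)=-0.12324, 0.14035×(-0.85278)=-0.11969, 0.14035×(-0.85278)=-0.11969, 0.11842×(-0.92657)=-0.10973, 0.17105×(-0.76687)=-0.13118, 0.14035×(-0.85278)=-0.11969.
Sum = -0.84290, so H' = 0.843.

0.843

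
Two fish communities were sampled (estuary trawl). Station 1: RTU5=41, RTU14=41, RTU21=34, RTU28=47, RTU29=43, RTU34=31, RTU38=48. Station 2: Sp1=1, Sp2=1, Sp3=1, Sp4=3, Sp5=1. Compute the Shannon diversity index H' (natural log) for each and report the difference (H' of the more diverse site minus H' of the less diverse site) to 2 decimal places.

Station 1: N=285, proportions 0.1439, 0.1439, 0.1193, 0.1649, 0.1509, 0.1088, 0.1684, giving H' = 1.9354 (working shown to 4 dp, full precision carried).
Station 2: N=7, proportions 0.1429, 0.1429, 0.1429, 0.4286, 0.1429, giving H' = 1.4751.
Difference = |1.9354 − 1.4751| = 0.4603, i.e. 0.46 to 2 decimal places.

0.46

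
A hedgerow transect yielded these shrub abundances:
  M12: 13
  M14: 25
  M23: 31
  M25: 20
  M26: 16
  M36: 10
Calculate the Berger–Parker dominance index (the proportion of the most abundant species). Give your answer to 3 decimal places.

0.270

Total N = 13+25+31+20+16+10 = 115, so the proportions are 0.11304, 0.21739, 0.26957, 0.17391, 0.13913, 0.08696 (working shown to 5 dp, full precision carried).
The largest proportion is 0.26957, i.e. d = 0.270 to 3 decimal places.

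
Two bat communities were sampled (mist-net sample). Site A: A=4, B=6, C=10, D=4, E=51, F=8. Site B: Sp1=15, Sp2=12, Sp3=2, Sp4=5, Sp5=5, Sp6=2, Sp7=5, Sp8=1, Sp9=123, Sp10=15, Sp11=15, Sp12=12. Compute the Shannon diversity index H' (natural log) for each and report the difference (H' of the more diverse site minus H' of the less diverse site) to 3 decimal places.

0.320

Site A: N=83, proportions 0.04819, 0.07229, 0.12048, 0.04819, 0.61446, 0.09639, giving H' = 1.26191 (working shown to 5 dp, full precision carried).
Site B: N=212, proportions 0.07075, 0.0566, 0.00943, 0.02358, 0.02358, 0.00943, 0.02358, 0.00472, 0.58019, 0.07075, 0.07075, 0.0566, giving H' = 1.58153.
Difference = |1.26191 − 1.58153| = 0.31962, i.e. 0.320 to 3 decimal places.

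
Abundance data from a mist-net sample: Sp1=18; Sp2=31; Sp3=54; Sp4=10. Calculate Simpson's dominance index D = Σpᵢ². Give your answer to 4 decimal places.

0.3368

Total N = 18+31+54+10 = 113, so the proportions are 0.159292, 0.274336, 0.477876, 0.088496 (working shown to 6 dp, full precision carried).
D = 0.159292² + 0.274336² + 0.477876² + 0.088496² = 0.025374 + 0.075260 + 0.228366 + 0.007831 = 0.336831.
To 4 decimal places, D = 0.3368.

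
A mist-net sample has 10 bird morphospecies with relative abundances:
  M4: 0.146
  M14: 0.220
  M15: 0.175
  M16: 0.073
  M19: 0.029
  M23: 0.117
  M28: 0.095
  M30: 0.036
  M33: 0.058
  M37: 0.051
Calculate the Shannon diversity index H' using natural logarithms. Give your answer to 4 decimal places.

2.1240

Each pᵢ ln pᵢ term (working shown to 6 dp, full precision carried): 0.146×(-1.924149)=-0.280926, 0.22×(-1.514128)=-0.333108, 0.175×(-1.742969)=-0.305020, 0.073×(-2.617296)=-0.191063, 0.029×(-3.540459)=-0.102673, 0.117×(-2.145581)=-0.251033, 0.095×(-2.353878)=-0.223618, 0.036×(-3.324236)=-0.119673, 0.058×(-2.847312)=-0.165144, 0.051×(-2.975930)=-0.151772.
Sum = -2.124030, so H' = 2.1240.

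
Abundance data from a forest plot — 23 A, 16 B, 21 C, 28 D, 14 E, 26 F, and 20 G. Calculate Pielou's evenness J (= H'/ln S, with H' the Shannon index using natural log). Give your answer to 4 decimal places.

Total N = 23+16+21+28+14+26+20 = 148, so the proportions are 0.155405, 0.108108, 0.141892, 0.189189, 0.094595, 0.175676, 0.135135 (working shown to 6 dp, full precision carried).
H' = −Σ pᵢ ln pᵢ = −((-0.289321) + (-0.240500) + (-0.277071) + (-0.315001) + (-0.223069) + (-0.305520) + (-0.270470)) = 1.920953.
With S = 7 species, ln S = 1.945910, so J = 1.920953/1.945910 = 0.987174, i.e. 0.9872 to 4 decimal places.

0.9872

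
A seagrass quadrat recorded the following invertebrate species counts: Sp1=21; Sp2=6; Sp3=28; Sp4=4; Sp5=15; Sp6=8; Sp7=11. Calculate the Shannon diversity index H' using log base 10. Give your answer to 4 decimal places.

Total N = 21+6+28+4+15+8+11 = 93, so the proportions are 0.225806, 0.064516, 0.301075, 0.043011, 0.16129, 0.086022, 0.11828 (working shown to 6 dp, full precision carried).
Each pᵢ log₁₀ pᵢ term: 0.225806×(-0.646264)=-0.145931, 0.064516×(-1.190332)=-0.076796, 0.301075×(-0.521325)=-0.156958, 0.043011×(-1.366423)=-0.058771, 0.16129×(-0.792392)=-0.127805, 0.086022×(-1.065393)=-0.091647, 0.11828×(-0.927090)=-0.109656.
Sum = -0.767563, so H' = 0.7676.

0.7676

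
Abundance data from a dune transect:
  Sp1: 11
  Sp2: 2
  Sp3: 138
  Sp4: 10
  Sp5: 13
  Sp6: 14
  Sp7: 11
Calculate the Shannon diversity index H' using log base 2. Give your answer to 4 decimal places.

Total N = 11+2+138+10+13+14+11 = 199, so the proportions are 0.055276, 0.01005, 0.693467, 0.050251, 0.065327, 0.070352, 0.055276 (working shown to 6 dp, full precision carried).
Each pᵢ log₂ pᵢ term: 0.055276×(-4.177193)=-0.230900, 0.01005×(-6.636625)=-0.066700, 0.693467×(-0.528100)=-0.366220, 0.050251×(-4.314697)=-0.216819, 0.065327×(-3.936185)=-0.257138, 0.070352×(-3.829270)=-0.269396, 0.055276×(-4.177193)=-0.230900.
Sum = -1.638073, so H' = 1.6381.

1.6381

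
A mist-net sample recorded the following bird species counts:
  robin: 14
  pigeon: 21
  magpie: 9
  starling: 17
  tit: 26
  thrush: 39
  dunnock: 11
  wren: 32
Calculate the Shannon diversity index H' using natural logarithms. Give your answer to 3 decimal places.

Total N = 14+21+9+17+26+39+11+32 = 169, so the proportions are 0.08284, 0.12426, 0.05325, 0.10059, 0.15385, 0.23077, 0.06509, 0.18935 (working shown to 5 dp, full precision carried).
Each pᵢ ln pᵢ term: 0.08284×(-2.49084)=-0.20634, 0.12426×(-2.08538)=-0.25913, 0.05325×(-2.93267)=-0.15618, 0.10059×(-2.29669)=-0.23103, 0.15385×(-1.87180)=-0.28797, 0.23077×(-1.46634)=-0.33839, 0.06509×(-2.73200)=-0.17782, 0.18935×(-1.66416)=-0.31511.
Sum = -1.97196, so H' = 1.972.

1.972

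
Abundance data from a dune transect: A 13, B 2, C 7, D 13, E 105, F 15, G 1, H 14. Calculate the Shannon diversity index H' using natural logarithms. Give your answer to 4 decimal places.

Total N = 13+2+7+13+105+15+1+14 = 170, so the proportions are 0.076471, 0.011765, 0.041176, 0.076471, 0.617647, 0.088235, 0.005882, 0.082353 (working shown to 6 dp, full precision carried).
Each pᵢ ln pᵢ term: 0.076471×(-2.570849)=-0.196594, 0.011765×(-4.442651)=-0.052266, 0.041176×(-3.189888)=-0.131348, 0.076471×(-2.570849)=-0.196594, 0.617647×(-0.481838)=-0.297606, 0.088235×(-2.427748)=-0.214213, 0.005882×(-5.135798)=-0.030211, 0.082353×(-2.496741)=-0.205614.
Sum = -1.324447, so H' = 1.3244.

1.3244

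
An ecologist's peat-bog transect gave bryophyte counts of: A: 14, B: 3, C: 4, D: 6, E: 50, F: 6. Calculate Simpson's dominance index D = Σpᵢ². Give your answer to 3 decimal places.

Total N = 14+3+4+6+50+6 = 83, so the proportions are 0.16867, 0.03614, 0.04819, 0.07229, 0.60241, 0.07229 (working shown to 5 dp, full precision carried).
D = 0.16867² + 0.03614² + 0.04819² + 0.07229² + 0.60241² + 0.07229² = 0.02845 + 0.00131 + 0.00232 + 0.00523 + 0.36290 + 0.00523 = 0.40543.
To 3 decimal places, D = 0.405.

0.405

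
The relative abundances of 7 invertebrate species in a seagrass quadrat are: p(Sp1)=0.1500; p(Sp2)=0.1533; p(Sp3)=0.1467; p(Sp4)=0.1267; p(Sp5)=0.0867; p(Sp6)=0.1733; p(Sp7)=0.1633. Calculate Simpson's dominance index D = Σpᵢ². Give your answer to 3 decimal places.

D = 0.15² + 0.1533² + 0.1467² + 0.1267² + 0.0867² + 0.1733² + 0.1633² = 0.02250 + 0.02350 + 0.02152 + 0.01605 + 0.00752 + 0.03003 + 0.02667 = 0.14779 (working shown to 5 dp, full precision carried).
To 3 decimal places, D = 0.148.

0.148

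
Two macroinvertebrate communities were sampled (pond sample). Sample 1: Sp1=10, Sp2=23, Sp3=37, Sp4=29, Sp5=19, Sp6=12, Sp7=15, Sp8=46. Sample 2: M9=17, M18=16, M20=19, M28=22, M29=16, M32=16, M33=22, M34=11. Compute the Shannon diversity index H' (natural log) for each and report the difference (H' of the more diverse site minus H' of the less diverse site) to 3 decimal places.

0.100

Sample 1: N=191, proportions 0.05236, 0.12042, 0.19372, 0.15183, 0.09948, 0.06283, 0.07853, 0.24084, giving H' = 1.95961 (working shown to 5 dp, full precision carried).
Sample 2: N=139, proportions 0.1223, 0.11511, 0.13669, 0.15827, 0.11511, 0.11511, 0.15827, 0.07914, giving H' = 2.05983.
Difference = |1.95961 − 2.05983| = 0.10022, i.e. 0.100 to 3 decimal places.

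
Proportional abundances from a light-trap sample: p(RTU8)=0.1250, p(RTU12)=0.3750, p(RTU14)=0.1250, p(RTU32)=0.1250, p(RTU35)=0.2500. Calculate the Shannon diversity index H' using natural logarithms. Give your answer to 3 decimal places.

Each pᵢ ln pᵢ term (working shown to 5 dp, full precision carried): 0.125×(-2.07944)=-0.25993, 0.375×(-0.98083)=-0.36781, 0.125×(-2.07944)=-0.25993, 0.125×(-2.07944)=-0.25993, 0.25×(-1.38629)=-0.34657.
Sum = -1.49418, so H' = 1.494.

1.494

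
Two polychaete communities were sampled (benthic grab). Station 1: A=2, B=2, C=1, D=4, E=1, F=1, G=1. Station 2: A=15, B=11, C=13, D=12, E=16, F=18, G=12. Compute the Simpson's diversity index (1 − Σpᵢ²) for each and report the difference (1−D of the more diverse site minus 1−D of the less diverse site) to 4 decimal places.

0.0475

Station 1: N=12, proportions 0.1666667, 0.1666667, 0.0833333, 0.3333333, 0.0833333, 0.0833333, 0.0833333, giving 1−D = 0.8055556 (working shown to 7 dp, full precision carried).
Station 2: N=97, proportions 0.1546392, 0.1134021, 0.1340206, 0.1237113, 0.1649485, 0.185567, 0.1237113, giving 1−D = 0.8530131.
Difference = |0.8055556 − 0.8530131| = 0.0474575, i.e. 0.0475 to 4 decimal places.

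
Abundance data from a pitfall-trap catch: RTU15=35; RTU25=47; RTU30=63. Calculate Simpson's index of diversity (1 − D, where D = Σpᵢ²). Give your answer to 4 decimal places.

Total N = 35+47+63 = 145, so the proportions are 0.241379, 0.324138, 0.434483 (working shown to 6 dp, full precision carried).
D = 0.241379² + 0.324138² + 0.434483² = 0.058264 + 0.105065 + 0.188775 = 0.352105.
So 1 − D = 0.647895, i.e. 0.6479 to 4 decimal places.

0.6479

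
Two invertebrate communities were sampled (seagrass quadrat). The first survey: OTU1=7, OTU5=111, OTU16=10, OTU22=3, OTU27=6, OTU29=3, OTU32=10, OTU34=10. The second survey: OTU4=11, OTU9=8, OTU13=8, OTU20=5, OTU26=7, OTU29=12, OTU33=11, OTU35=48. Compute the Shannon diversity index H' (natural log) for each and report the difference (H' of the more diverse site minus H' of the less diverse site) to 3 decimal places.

The first survey: N=160, proportions 0.04375, 0.69375, 0.0625, 0.01875, 0.0375, 0.01875, 0.0625, 0.0625, giving H' = 1.18268 (working shown to 5 dp, full precision carried).
The second survey: N=110, proportions 0.1, 0.07273, 0.07273, 0.04545, 0.06364, 0.10909, 0.1, 0.43636, giving H' = 1.76112.
Difference = |1.18268 − 1.76112| = 0.57844, i.e. 0.578 to 3 decimal places.

0.578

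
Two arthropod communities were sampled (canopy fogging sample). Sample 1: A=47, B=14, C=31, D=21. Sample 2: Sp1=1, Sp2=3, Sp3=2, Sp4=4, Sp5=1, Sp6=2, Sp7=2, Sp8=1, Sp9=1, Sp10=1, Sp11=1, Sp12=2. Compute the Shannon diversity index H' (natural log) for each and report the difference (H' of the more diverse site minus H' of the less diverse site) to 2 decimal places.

1.07

Sample 1: N=113, proportions 0.4159, 0.1239, 0.2743, 0.1858, giving H' = 1.2912 (working shown to 4 dp, full precision carried).
Sample 2: N=21, proportions 0.0476, 0.1429, 0.0952, 0.1905, 0.0476, 0.0952, 0.0952, 0.0476, 0.0476, 0.0476, 0.0476, 0.0952, giving H' = 2.3595.
Difference = |1.2912 − 2.3595| = 1.0683, i.e. 1.07 to 2 decimal places.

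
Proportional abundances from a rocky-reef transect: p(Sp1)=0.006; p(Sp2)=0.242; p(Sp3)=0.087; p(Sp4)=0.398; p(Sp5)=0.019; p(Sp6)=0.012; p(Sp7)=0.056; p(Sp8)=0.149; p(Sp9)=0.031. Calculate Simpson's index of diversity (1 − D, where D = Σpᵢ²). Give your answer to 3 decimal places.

0.749

D = 0.006² + 0.242² + 0.087² + 0.398² + 0.019² + 0.012² + 0.056² + 0.149² + 0.031² = 0.00004 + 0.05856 + 0.00757 + 0.15840 + 0.00036 + 0.00014 + 0.00314 + 0.02220 + 0.00096 = 0.25138 (working shown to 5 dp, full precision carried).
So 1 − D = 0.74862, i.e. 0.749 to 3 decimal places.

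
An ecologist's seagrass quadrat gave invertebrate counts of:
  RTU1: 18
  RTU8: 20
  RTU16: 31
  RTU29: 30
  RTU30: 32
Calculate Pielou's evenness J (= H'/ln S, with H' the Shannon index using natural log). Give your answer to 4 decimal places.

0.9833

Total N = 18+20+31+30+32 = 131, so the proportions are 0.137405, 0.152672, 0.236641, 0.229008, 0.244275 (working shown to 6 dp, full precision carried).
H' = −Σ pᵢ ln pᵢ = −((-0.272724) + (-0.286941) + (-0.341050) + (-0.337557) + (-0.344296)) = 1.582568.
With S = 5 species, ln S = 1.609438, so J = 1.582568/1.609438 = 0.983305, i.e. 0.9833 to 4 decimal places.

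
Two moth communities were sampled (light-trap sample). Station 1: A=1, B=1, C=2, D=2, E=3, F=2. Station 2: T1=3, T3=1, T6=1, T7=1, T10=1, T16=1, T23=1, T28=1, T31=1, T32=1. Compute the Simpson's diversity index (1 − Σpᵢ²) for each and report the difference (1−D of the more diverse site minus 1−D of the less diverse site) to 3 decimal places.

0.065

Station 1: N=11, proportions 0.09091, 0.09091, 0.18182, 0.18182, 0.27273, 0.18182, giving 1−D = 0.80992 (working shown to 5 dp, full precision carried).
Station 2: N=12, proportions 0.25, 0.08333, 0.08333, 0.08333, 0.08333, 0.08333, 0.08333, 0.08333, 0.08333, 0.08333, giving 1−D = 0.87500.
Difference = |0.80992 − 0.87500| = 0.06508, i.e. 0.065 to 3 decimal places.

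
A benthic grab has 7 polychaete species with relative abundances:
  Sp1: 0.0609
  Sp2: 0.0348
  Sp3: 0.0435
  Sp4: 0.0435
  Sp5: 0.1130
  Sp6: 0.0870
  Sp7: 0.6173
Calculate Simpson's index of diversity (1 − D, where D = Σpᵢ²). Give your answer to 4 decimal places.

0.5899

D = 0.0609² + 0.0348² + 0.0435² + 0.0435² + 0.113² + 0.087² + 0.6173² = 0.003709 + 0.001211 + 0.001892 + 0.001892 + 0.012769 + 0.007569 + 0.381059 = 0.410102 (working shown to 6 dp, full precision carried).
So 1 − D = 0.589898, i.e. 0.5899 to 4 decimal places.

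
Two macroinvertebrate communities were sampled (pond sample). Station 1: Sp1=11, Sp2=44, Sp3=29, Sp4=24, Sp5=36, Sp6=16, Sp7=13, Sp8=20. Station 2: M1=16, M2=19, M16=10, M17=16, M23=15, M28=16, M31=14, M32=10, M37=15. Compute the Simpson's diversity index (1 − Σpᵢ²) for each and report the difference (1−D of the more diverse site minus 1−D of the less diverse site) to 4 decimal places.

0.0351

Station 1: N=193, proportions 0.05699482, 0.22797927, 0.15025907, 0.12435233, 0.1865285, 0.08290155, 0.06735751, 0.10362694, giving 1−D = 0.84979463 (working shown to 8 dp, full precision carried).
Station 2: N=131, proportions 0.1221374, 0.14503817, 0.07633588, 0.1221374, 0.11450382, 0.1221374, 0.10687023, 0.07633588, 0.11450382, giving 1−D = 0.88491347.
Difference = |0.84979463 − 0.88491347| = 0.03511884, i.e. 0.0351 to 4 decimal places.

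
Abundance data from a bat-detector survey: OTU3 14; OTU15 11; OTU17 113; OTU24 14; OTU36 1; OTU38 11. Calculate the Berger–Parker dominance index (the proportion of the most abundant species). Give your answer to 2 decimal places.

0.69

Total N = 14+11+113+14+1+11 = 164, so the proportions are 0.0854, 0.0671, 0.689, 0.0854, 0.0061, 0.0671 (working shown to 4 dp, full precision carried).
The largest proportion is 0.689, i.e. d = 0.69 to 2 decimal places.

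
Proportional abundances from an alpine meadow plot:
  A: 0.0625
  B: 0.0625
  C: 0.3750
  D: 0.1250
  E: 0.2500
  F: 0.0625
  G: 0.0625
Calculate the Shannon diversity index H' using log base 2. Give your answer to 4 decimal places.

2.4056

Each pᵢ log₂ pᵢ term (working shown to 6 dp, full precision carried): 0.0625×(-4.000000)=-0.250000, 0.0625×(-4.000000)=-0.250000, 0.375×(-1.415037)=-0.530639, 0.125×(-3.000000)=-0.375000, 0.25×(-2.000000)=-0.500000, 0.0625×(-4.000000)=-0.250000, 0.0625×(-4.000000)=-0.250000.
Sum = -2.405639, so H' = 2.4056.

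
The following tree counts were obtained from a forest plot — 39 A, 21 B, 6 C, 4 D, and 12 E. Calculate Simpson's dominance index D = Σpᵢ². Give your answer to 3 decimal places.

Total N = 39+21+6+4+12 = 82, so the proportions are 0.47561, 0.2561, 0.07317, 0.04878, 0.14634 (working shown to 5 dp, full precision carried).
D = 0.47561² + 0.2561² + 0.07317² + 0.04878² + 0.14634² = 0.22620 + 0.06559 + 0.00535 + 0.00238 + 0.02142 = 0.32094.
To 3 decimal places, D = 0.321.

0.321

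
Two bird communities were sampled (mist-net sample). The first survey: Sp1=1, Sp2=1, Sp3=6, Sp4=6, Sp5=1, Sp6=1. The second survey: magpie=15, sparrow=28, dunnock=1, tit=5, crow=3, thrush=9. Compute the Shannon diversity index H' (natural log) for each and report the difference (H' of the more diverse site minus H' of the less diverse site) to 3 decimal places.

0.023

The first survey: N=16, proportions 0.0625, 0.0625, 0.375, 0.375, 0.0625, 0.0625, giving H' = 1.42877 (working shown to 5 dp, full precision carried).
The second survey: N=61, proportions 0.2459, 0.45902, 0.01639, 0.08197, 0.04918, 0.14754, giving H' = 1.40529.
Difference = |1.42877 − 1.40529| = 0.02348, i.e. 0.023 to 3 decimal places.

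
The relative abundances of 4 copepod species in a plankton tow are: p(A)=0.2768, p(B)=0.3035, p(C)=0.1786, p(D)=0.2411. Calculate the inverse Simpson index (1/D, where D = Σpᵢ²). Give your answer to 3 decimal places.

3.865

D = 0.2768² + 0.3035² + 0.1786² + 0.2411² = 0.0766182 + 0.0921122 + 0.0318980 + 0.0581292 = 0.2587577 (working shown to 7 dp, full precision carried).
So 1/D = 3.86462, i.e. 3.865 to 3 decimal places.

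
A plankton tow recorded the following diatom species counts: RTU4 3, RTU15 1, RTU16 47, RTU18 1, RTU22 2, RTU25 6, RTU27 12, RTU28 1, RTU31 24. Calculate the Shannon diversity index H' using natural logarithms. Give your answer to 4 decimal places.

Total N = 3+1+47+1+2+6+12+1+24 = 97, so the proportions are 0.030928, 0.010309, 0.484536, 0.010309, 0.020619, 0.061856, 0.123711, 0.010309, 0.247423 (working shown to 6 dp, full precision carried).
Each pᵢ ln pᵢ term: 0.030928×(-3.476099)=-0.107508, 0.010309×(-4.574711)=-0.047162, 0.484536×(-0.724563)=-0.351077, 0.010309×(-4.574711)=-0.047162, 0.020619×(-3.881564)=-0.080032, 0.061856×(-2.782952)=-0.172141, 0.123711×(-2.089804)=-0.258532, 0.010309×(-4.574711)=-0.047162, 0.247423×(-1.396657)=-0.345565.
Sum = -1.456342, so H' = 1.4563.

1.4563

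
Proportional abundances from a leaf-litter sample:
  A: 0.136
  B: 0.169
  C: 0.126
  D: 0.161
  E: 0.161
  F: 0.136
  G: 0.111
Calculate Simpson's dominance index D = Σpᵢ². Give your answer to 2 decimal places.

0.15

D = 0.136² + 0.169² + 0.126² + 0.161² + 0.161² + 0.136² + 0.111² = 0.0185 + 0.0286 + 0.0159 + 0.0259 + 0.0259 + 0.0185 + 0.0123 = 0.1456 (working shown to 4 dp, full precision carried).
To 2 decimal places, D = 0.15.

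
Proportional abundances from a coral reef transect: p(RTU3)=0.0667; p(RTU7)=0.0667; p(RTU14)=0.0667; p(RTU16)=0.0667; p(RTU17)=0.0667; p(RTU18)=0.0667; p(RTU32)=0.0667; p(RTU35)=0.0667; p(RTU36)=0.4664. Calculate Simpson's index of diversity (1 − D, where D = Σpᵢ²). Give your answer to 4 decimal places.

0.7469

D = 0.0667² + 0.0667² + 0.0667² + 0.0667² + 0.0667² + 0.0667² + 0.0667² + 0.0667² + 0.4664² = 0.004449 + 0.004449 + 0.004449 + 0.004449 + 0.004449 + 0.004449 + 0.004449 + 0.004449 + 0.217529 = 0.253120 (working shown to 6 dp, full precision carried).
So 1 − D = 0.746880, i.e. 0.7469 to 4 decimal places.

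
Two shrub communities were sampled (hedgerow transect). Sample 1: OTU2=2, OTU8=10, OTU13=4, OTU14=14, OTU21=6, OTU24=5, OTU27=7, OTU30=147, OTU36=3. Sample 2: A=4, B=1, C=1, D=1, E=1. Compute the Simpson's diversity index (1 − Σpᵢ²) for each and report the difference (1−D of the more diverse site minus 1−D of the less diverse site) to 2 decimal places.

0.25

Sample 1: N=198, proportions 0.0101, 0.0505, 0.0202, 0.0707, 0.0303, 0.0253, 0.0354, 0.7424, 0.0152, giving 1−D = 0.4377 (working shown to 4 dp, full precision carried).
Sample 2: N=8, proportions 0.5, 0.125, 0.125, 0.125, 0.125, giving 1−D = 0.6875.
Difference = |0.4377 − 0.6875| = 0.2498, i.e. 0.25 to 2 decimal places.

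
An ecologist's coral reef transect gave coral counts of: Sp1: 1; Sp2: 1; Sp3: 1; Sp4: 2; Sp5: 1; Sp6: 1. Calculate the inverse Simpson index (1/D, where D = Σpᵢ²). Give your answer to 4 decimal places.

5.4444

Total N = 1+1+1+2+1+1 = 7, so the proportions are 0.14285714, 0.14285714, 0.14285714, 0.28571429, 0.14285714, 0.14285714 (working shown to 8 dp, full precision carried).
D = 0.14285714² + 0.14285714² + 0.14285714² + 0.28571429² + 0.14285714² + 0.14285714² = 0.02040816 + 0.02040816 + 0.02040816 + 0.08163265 + 0.02040816 + 0.02040816 = 0.18367347.
So 1/D = 5.444444, i.e. 5.4444 to 4 decimal places.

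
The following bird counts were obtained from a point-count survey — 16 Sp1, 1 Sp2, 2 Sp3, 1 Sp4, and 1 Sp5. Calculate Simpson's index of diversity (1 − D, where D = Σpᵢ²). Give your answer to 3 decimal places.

0.404

Total N = 16+1+2+1+1 = 21, so the proportions are 0.7619, 0.04762, 0.09524, 0.04762, 0.04762 (working shown to 5 dp, full precision carried).
D = 0.7619² + 0.04762² + 0.09524² + 0.04762² + 0.04762² = 0.58050 + 0.00227 + 0.00907 + 0.00227 + 0.00227 = 0.59637.
So 1 − D = 0.40363, i.e. 0.404 to 3 decimal places.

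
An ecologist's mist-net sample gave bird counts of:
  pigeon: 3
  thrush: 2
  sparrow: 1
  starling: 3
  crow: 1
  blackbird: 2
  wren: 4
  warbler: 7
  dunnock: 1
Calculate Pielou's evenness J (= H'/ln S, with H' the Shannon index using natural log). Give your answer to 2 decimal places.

0.91

Total N = 3+2+1+3+1+2+4+7+1 = 24, so the proportions are 0.125, 0.0833, 0.0417, 0.125, 0.0417, 0.0833, 0.1667, 0.2917, 0.0417 (working shown to 4 dp, full precision carried).
H' = −Σ pᵢ ln pᵢ = −((-0.2599) + (-0.2071) + (-0.1324) + (-0.2599) + (-0.1324) + (-0.2071) + (-0.2986) + (-0.3594) + (-0.1324)) = 1.9893.
With S = 9 species, ln S = 2.1972, so J = 1.9893/2.1972 = 0.9054, i.e. 0.91 to 2 decimal places.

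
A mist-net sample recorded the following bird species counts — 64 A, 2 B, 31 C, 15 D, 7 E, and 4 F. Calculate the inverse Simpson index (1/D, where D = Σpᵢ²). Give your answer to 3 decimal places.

Total N = 64+2+31+15+7+4 = 123, so the proportions are 0.520325, 0.01626, 0.252033, 0.121951, 0.056911, 0.03252 (working shown to 6 dp, full precision carried).
D = 0.520325² + 0.01626² + 0.252033² + 0.121951² + 0.056911² + 0.03252² = 0.270738 + 0.000264 + 0.063520 + 0.014872 + 0.003239 + 0.001058 = 0.353692.
So 1/D = 2.82732, i.e. 2.827 to 3 decimal places.

2.827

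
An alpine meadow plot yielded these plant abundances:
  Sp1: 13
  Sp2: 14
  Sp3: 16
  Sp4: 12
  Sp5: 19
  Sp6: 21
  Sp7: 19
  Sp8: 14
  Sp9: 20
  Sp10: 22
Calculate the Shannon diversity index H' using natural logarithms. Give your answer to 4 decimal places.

Total N = 13+14+16+12+19+21+19+14+20+22 = 170, so the proportions are 0.076471, 0.082353, 0.094118, 0.070588, 0.111765, 0.123529, 0.111765, 0.082353, 0.117647, 0.129412 (working shown to 6 dp, full precision carried).
Each pᵢ ln pᵢ term: 0.076471×(-2.570849)=-0.196594, 0.082353×(-2.496741)=-0.205614, 0.094118×(-2.363210)=-0.222420, 0.070588×(-2.650892)=-0.187122, 0.111765×(-2.191359)=-0.244917, 0.123529×(-2.091276)=-0.258334, 0.111765×(-2.191359)=-0.244917, 0.082353×(-2.496741)=-0.205614, 0.117647×(-2.140066)=-0.251772, 0.129412×(-2.044756)=-0.264615.
Sum = -2.281919, so H' = 2.2819.

2.2819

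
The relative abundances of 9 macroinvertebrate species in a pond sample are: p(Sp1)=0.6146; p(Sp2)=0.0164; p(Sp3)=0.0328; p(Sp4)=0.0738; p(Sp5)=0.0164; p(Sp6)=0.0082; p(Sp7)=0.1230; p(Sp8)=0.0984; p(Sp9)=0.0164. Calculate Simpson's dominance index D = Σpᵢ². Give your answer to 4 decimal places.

D = 0.6146² + 0.0164² + 0.0328² + 0.0738² + 0.0164² + 0.0082² + 0.123² + 0.0984² + 0.0164² = 0.377733 + 0.000269 + 0.001076 + 0.005446 + 0.000269 + 0.000067 + 0.015129 + 0.009683 + 0.000269 = 0.409941 (working shown to 6 dp, full precision carried).
To 4 decimal places, D = 0.4099.

0.4099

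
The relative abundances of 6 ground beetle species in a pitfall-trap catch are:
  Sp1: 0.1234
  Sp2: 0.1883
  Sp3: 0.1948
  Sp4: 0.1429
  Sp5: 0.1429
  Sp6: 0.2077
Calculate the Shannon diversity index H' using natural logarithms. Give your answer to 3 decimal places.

Each pᵢ ln pᵢ term (working shown to 5 dp, full precision carried): 0.1234×(-2.09232)=-0.25819, 0.1883×(-1.66972)=-0.31441, 0.1948×(-1.63578)=-0.31865, 0.1429×(-1.94561)=-0.27803, 0.1429×(-1.94561)=-0.27803, 0.2077×(-1.57166)=-0.32643.
Sum = -1.77374, so H' = 1.774.

1.774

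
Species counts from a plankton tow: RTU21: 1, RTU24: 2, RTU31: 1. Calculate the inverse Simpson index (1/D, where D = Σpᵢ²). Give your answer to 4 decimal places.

Total N = 1+2+1 = 4, so the proportions are 0.25, 0.5, 0.25 (working shown to 7 dp, full precision carried).
D = 0.25² + 0.5² + 0.25² = 0.0625000 + 0.2500000 + 0.0625000 = 0.3750000.
So 1/D = 2.666667, i.e. 2.6667 to 4 decimal places.

2.6667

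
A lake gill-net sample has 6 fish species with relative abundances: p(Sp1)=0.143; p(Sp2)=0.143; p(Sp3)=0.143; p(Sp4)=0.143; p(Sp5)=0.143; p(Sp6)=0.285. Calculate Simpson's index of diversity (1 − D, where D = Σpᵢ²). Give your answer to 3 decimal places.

D = 0.143² + 0.143² + 0.143² + 0.143² + 0.143² + 0.285² = 0.02045 + 0.02045 + 0.02045 + 0.02045 + 0.02045 + 0.08122 = 0.18347 (working shown to 5 dp, full precision carried).
So 1 − D = 0.81653, i.e. 0.817 to 3 decimal places.

0.817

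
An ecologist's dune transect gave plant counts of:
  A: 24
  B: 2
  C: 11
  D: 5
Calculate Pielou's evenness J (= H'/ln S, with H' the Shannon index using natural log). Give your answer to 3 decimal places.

0.771

Total N = 24+2+11+5 = 42, so the proportions are 0.57143, 0.04762, 0.2619, 0.11905 (working shown to 5 dp, full precision carried).
H' = −Σ pᵢ ln pᵢ = −((-0.31978) + (-0.14498) + (-0.35089) + (-0.25336)) = 1.06901.
With S = 4 species, ln S = 1.38629, so J = 1.06901/1.38629 = 0.77113, i.e. 0.771 to 3 decimal places.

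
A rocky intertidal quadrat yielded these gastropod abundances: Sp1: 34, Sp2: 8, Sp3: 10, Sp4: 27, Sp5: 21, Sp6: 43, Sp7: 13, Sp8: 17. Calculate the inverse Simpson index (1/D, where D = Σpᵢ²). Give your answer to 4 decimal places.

6.2391

Total N = 34+8+10+27+21+43+13+17 = 173, so the proportions are 0.19653179, 0.04624277, 0.05780347, 0.15606936, 0.12138728, 0.24855491, 0.07514451, 0.0982659 (working shown to 8 dp, full precision carried).
D = 0.19653179² + 0.04624277² + 0.05780347² + 0.15606936² + 0.12138728² + 0.24855491² + 0.07514451² + 0.0982659² = 0.03862475 + 0.00213839 + 0.00334124 + 0.02435765 + 0.01473487 + 0.06177954 + 0.00564670 + 0.00965619 = 0.16027933.
So 1/D = 6.239108, i.e. 6.2391 to 4 decimal places.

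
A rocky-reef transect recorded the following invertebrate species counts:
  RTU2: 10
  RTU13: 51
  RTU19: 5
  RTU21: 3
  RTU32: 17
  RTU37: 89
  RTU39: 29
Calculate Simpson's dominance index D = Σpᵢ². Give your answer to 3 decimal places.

0.283

Total N = 10+51+5+3+17+89+29 = 204, so the proportions are 0.04902, 0.25, 0.02451, 0.01471, 0.08333, 0.43627, 0.14216 (working shown to 5 dp, full precision carried).
D = 0.04902² + 0.25² + 0.02451² + 0.01471² + 0.08333² + 0.43627² + 0.14216² = 0.00240 + 0.06250 + 0.00060 + 0.00022 + 0.00694 + 0.19034 + 0.02021 = 0.28321.
To 3 decimal places, D = 0.283.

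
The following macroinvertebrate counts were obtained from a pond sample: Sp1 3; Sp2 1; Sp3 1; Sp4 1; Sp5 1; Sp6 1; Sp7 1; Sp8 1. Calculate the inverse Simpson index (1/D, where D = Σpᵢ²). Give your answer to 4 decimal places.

6.2500

Total N = 3+1+1+1+1+1+1+1 = 10, so the proportions are 0.3, 0.1, 0.1, 0.1, 0.1, 0.1, 0.1, 0.1 (working shown to 8 dp, full precision carried).
D = 0.3² + 0.1² + 0.1² + 0.1² + 0.1² + 0.1² + 0.1² + 0.1² = 0.09000000 + 0.01000000 + 0.01000000 + 0.01000000 + 0.01000000 + 0.01000000 + 0.01000000 + 0.01000000 = 0.16000000.
So 1/D = 6.250000, i.e. 6.2500 to 4 decimal places.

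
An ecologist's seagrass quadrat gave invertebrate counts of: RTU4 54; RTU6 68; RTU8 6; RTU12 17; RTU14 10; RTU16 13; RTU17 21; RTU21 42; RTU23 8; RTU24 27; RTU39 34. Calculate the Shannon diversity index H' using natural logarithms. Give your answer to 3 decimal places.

Total N = 54+68+6+17+10+13+21+42+8+27+34 = 300, so the proportions are 0.18, 0.22667, 0.02, 0.05667, 0.03333, 0.04333, 0.07, 0.14, 0.02667, 0.09, 0.11333 (working shown to 5 dp, full precision carried).
Each pᵢ ln pᵢ term: 0.18×(-1.71480)=-0.30866, 0.22667×(-1.48427)=-0.33644, 0.02×(-3.91202)=-0.07824, 0.05667×(-2.87057)=-0.16267, 0.03333×(-3.40120)=-0.11337, 0.04333×(-3.13883)=-0.13602, 0.07×(-2.65926)=-0.18615, 0.14×(-1.96611)=-0.27526, 0.02667×(-3.62434)=-0.09665, 0.09×(-2.40795)=-0.21672, 0.11333×(-2.17742)=-0.24677.
Sum = -2.15694, so H' = 2.157.

2.157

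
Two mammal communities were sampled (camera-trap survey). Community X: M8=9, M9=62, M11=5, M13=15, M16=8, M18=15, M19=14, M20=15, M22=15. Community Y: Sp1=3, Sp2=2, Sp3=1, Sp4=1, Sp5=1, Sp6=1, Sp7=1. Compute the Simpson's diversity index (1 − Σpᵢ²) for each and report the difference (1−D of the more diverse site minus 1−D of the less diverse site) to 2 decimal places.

0.02

Community X: N=158, proportions 0.057, 0.3924, 0.0316, 0.0949, 0.0506, 0.0949, 0.0886, 0.0949, 0.0949, giving 1−D = 0.7953 (working shown to 4 dp, full precision carried).
Community Y: N=10, proportions 0.3, 0.2, 0.1, 0.1, 0.1, 0.1, 0.1, giving 1−D = 0.8200.
Difference = |0.7953 − 0.8200| = 0.0247, i.e. 0.02 to 2 decimal places.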